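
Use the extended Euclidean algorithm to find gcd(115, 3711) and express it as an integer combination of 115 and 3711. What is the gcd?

1

Euclidean algorithm:
3711 = 32×115 + 31
115 = 3×31 + 22
31 = 1×22 + 9
22 = 2×9 + 4
9 = 2×4 + 1
4 = 4×1 + 0
gcd(115, 3711) = 1.
Back-substituting:
1 = 9 − 2·4
1 = −2·22 + 5·9
1 = 5·31 − 7·22
1 = −7·115 + 26·31
1 = 26·3711 − 839·115
So 1 = (26)·3711 + (-839)·115.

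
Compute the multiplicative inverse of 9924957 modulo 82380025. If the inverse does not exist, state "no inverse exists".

no inverse exists

Euclidean algorithm on 82380025, 9924957:
82380025 = 8*9924957 + 2980369
9924957 = 3*2980369 + 983850
2980369 = 3*983850 + 28819
983850 = 34*28819 + 4004
28819 = 7*4004 + 791
4004 = 5*791 + 49
791 = 16*49 + 7
49 = 7*7 + 0
gcd(9924957, 82380025) = 7 ≠ 1, so 9924957 has no multiplicative inverse modulo 82380025.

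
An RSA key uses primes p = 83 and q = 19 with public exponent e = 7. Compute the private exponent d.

φ(n) = (p−1)(q−1) = 82·18 = 1476.
Need d with 7·d ≡ 1 (mod 1476). Apply the extended Euclidean algorithm:
1476 = 210·7 + 6
7 = 1·6 + 1
6 = 6·1 + 0
Back-substitute:
1 = 7 − 6
1 = −1476 + 211·7
So 7·211 ≡ 1 (mod 1476), hence d = 211.

211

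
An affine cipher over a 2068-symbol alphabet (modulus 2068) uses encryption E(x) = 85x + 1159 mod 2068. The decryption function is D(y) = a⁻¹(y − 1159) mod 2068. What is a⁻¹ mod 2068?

Apply the Euclidean algorithm to 2068 and 85:
2068 = 24×85 + 28
85 = 3×28 + 1
28 = 28×1 + 0
gcd = 1, so the inverse exists. Back-substitute:
1 = 85 − 3·28
1 = −3·2068 + 73·85
So 85·73 ≡ 1 (mod 2068).

73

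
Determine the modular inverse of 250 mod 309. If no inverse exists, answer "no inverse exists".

Extended Euclidean algorithm:
309 = 1·250 + 59
250 = 4·59 + 14
59 = 4·14 + 3
14 = 4·3 + 2
3 = 1·2 + 1
2 = 2·1 + 0
Since gcd(250, 309) = 1, back-substitute to write 1 as a combination:
1 = 3 − 2
1 = −14 + 5·3
1 = 5·59 − 21·14
1 = −21·250 + 89·59
1 = 89·309 − 110·250
Thus 250·(-110) ≡ 1 (mod 309); reducing, -110 mod 309 = 199.

199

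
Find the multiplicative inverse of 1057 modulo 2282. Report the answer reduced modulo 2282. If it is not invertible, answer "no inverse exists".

Euclidean algorithm on 2282, 1057:
2282 = 2*1057 + 168
1057 = 6*168 + 49
168 = 3*49 + 21
49 = 2*21 + 7
21 = 3*7 + 0
gcd(1057, 2282) = 7 ≠ 1, so 1057 has no multiplicative inverse modulo 2282.

no inverse exists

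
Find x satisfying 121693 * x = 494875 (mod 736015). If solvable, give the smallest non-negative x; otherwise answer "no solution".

152175

First find gcd(121693, 736015):
736015 = 6·121693 + 5857
121693 = 20·5857 + 4553
5857 = 1·4553 + 1304
4553 = 3·1304 + 641
1304 = 2·641 + 22
641 = 29·22 + 3
22 = 7·3 + 1
3 = 3·1 + 0
gcd = 1, so a unique solution mod 736015 exists.
Back-substitute for the Bézout coefficients:
1 = 22 − 7·3
1 = −7·641 + 204·22
1 = 204·1304 − 415·641
1 = −415·4553 + 1449·1304
1 = 1449·5857 − 1864·4553
1 = −1864·121693 + 38729·5857
1 = 38729·736015 − 234238·121693
So 121693·(-234238) ≡ 1 (mod 736015), giving 121693⁻¹ ≡ 501777.
x ≡ 121693⁻¹·494875 ≡ 501777·494875 ≡ 152175 (mod 736015).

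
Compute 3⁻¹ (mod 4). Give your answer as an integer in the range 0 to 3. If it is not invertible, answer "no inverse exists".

Apply the Euclidean algorithm to 4 and 3:
4 = 1·3 + 1
3 = 3·1 + 0
gcd = 1, so the inverse exists. Back-substitute:
1 = 4 − 3
So 3·(-1) ≡ 1 (mod 4), and -1 ≡ 3 (mod 4).

3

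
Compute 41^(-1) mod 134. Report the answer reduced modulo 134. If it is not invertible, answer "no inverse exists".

Run Euclid on (134, 41):
134 = 3·41 + 11
41 = 3·11 + 8
11 = 1·8 + 3
8 = 2·3 + 2
3 = 1·2 + 1
2 = 2·1 + 0
The gcd is 1. Working backward:
1 = 3 − 2
1 = −8 + 3·3
1 = 3·11 − 4·8
1 = −4·41 + 15·11
1 = 15·134 − 49·41
Hence 41⁻¹ ≡ -49 ≡ 85 (mod 134).

85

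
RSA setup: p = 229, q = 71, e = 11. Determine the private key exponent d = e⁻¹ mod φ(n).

φ(n) = (p−1)(q−1) = 228·70 = 15960.
Need d with 11·d ≡ 1 (mod 15960). Apply the extended Euclidean algorithm:
15960 = 1450*11 + 10
11 = 1*10 + 1
10 = 10*1 + 0
Back-substitute:
1 = 11 − 10
1 = −15960 + 1451·11
So 11·1451 ≡ 1 (mod 15960), hence d = 1451.

1451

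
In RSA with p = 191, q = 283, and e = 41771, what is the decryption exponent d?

27491

φ(n) = (p−1)(q−1) = 190·282 = 53580.
Need d with 41771·d ≡ 1 (mod 53580). Apply the extended Euclidean algorithm:
53580 = 1×41771 + 11809
41771 = 3×11809 + 6344
11809 = 1×6344 + 5465
6344 = 1×5465 + 879
5465 = 6×879 + 191
879 = 4×191 + 115
191 = 1×115 + 76
115 = 1×76 + 39
76 = 1×39 + 37
39 = 1×37 + 2
37 = 18×2 + 1
2 = 2×1 + 0
Back-substitute:
1 = 37 − 18·2
1 = −18·39 + 19·37
1 = 19·76 − 37·39
1 = −37·115 + 56·76
1 = 56·191 − 93·115
1 = −93·879 + 428·191
1 = 428·5465 − 2661·879
1 = −2661·6344 + 3089·5465
1 = 3089·11809 − 5750·6344
1 = −5750·41771 + 20339·11809
1 = 20339·53580 − 26089·41771
So 41771·(-26089) ≡ 1 (mod 53580), hence d ≡ -26089 ≡ 27491 (mod 53580).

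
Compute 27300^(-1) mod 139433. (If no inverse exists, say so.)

Euclidean algorithm on 139433, 27300:
139433 = 5·27300 + 2933
27300 = 9·2933 + 903
2933 = 3·903 + 224
903 = 4·224 + 7
224 = 32·7 + 0
gcd(27300, 139433) = 7 ≠ 1, so 27300 has no multiplicative inverse modulo 139433.

no inverse exists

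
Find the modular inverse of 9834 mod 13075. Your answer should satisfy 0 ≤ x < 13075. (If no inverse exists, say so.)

Apply the Euclidean algorithm to 13075 and 9834:
13075 = 1*9834 + 3241
9834 = 3*3241 + 111
3241 = 29*111 + 22
111 = 5*22 + 1
22 = 22*1 + 0
Since gcd(9834, 13075) = 1, back-substitute to write 1 as a combination:
1 = 111 − 5·22
1 = −5·3241 + 146·111
1 = 146·9834 − 443·3241
1 = −443·13075 + 589·9834
So 9834·589 ≡ 1 (mod 13075).

589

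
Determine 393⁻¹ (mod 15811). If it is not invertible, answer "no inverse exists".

3822

Apply the Euclidean algorithm to 15811 and 393:
15811 = 40×393 + 91
393 = 4×91 + 29
91 = 3×29 + 4
29 = 7×4 + 1
4 = 4×1 + 0
gcd = 1, so the inverse exists. Back-substitute:
1 = 29 − 7·4
1 = −7·91 + 22·29
1 = 22·393 − 95·91
1 = −95·15811 + 3822·393
So 393·3822 ≡ 1 (mod 15811).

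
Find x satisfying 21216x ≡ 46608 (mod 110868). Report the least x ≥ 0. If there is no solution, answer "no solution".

5416

First find gcd(21216, 110868):
110868 = 5*21216 + 4788
21216 = 4*4788 + 2064
4788 = 2*2064 + 660
2064 = 3*660 + 84
660 = 7*84 + 72
84 = 1*72 + 12
72 = 6*12 + 0
gcd = 12 and 12 | 46608, so solutions exist. Divide through by 12: 1768x ≡ 3884 (mod 9239).
Now find 1768⁻¹ mod 9239:
9239 = 5·1768 + 399
1768 = 4·399 + 172
399 = 2·172 + 55
172 = 3·55 + 7
55 = 7·7 + 6
7 = 1·6 + 1
6 = 6·1 + 0
Back-substitute:
1 = 7 − 6
1 = −55 + 8·7
1 = 8·172 − 25·55
1 = −25·399 + 58·172
1 = 58·1768 − 257·399
1 = −257·9239 + 1343·1768
So 1768⁻¹ ≡ 1343 (mod 9239).
Then x ≡ 1343·3884 ≡ 5416 (mod 9239); the smallest non-negative solution is x = 5416.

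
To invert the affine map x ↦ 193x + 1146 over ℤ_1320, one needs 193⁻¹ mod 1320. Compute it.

937

Run Euclid on (1320, 193):
1320 = 6×193 + 162
193 = 1×162 + 31
162 = 5×31 + 7
31 = 4×7 + 3
7 = 2×3 + 1
3 = 3×1 + 0
gcd = 1, so the inverse exists. Back-substitute:
1 = 7 − 2·3
1 = −2·31 + 9·7
1 = 9·162 − 47·31
1 = −47·193 + 56·162
1 = 56·1320 − 383·193
Thus 193·(-383) ≡ 1 (mod 1320); reducing, -383 mod 1320 = 937.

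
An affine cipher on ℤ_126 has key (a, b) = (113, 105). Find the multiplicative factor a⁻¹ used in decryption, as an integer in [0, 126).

Extended Euclidean algorithm:
126 = 1*113 + 13
113 = 8*13 + 9
13 = 1*9 + 4
9 = 2*4 + 1
4 = 4*1 + 0
Since gcd(113, 126) = 1, back-substitute to write 1 as a combination:
1 = 9 − 2·4
1 = −2·13 + 3·9
1 = 3·113 − 26·13
1 = −26·126 + 29·113
So 113·29 ≡ 1 (mod 126).

29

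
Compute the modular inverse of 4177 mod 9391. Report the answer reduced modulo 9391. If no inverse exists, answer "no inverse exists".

Apply the Euclidean algorithm to 9391 and 4177:
9391 = 2*4177 + 1037
4177 = 4*1037 + 29
1037 = 35*29 + 22
29 = 1*22 + 7
22 = 3*7 + 1
7 = 7*1 + 0
Since gcd(4177, 9391) = 1, back-substitute to write 1 as a combination:
1 = 22 − 3·7
1 = −3·29 + 4·22
1 = 4·1037 − 143·29
1 = −143·4177 + 576·1037
1 = 576·9391 − 1295·4177
So 4177·(-1295) ≡ 1 (mod 9391), and -1295 ≡ 8096 (mod 9391).

8096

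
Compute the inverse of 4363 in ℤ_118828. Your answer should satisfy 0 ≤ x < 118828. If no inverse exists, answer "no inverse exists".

Apply the Euclidean algorithm to 118828 and 4363:
118828 = 27×4363 + 1027
4363 = 4×1027 + 255
1027 = 4×255 + 7
255 = 36×7 + 3
7 = 2×3 + 1
3 = 3×1 + 0
gcd = 1, so the inverse exists. Back-substitute:
1 = 7 − 2·3
1 = −2·255 + 73·7
1 = 73·1027 − 294·255
1 = −294·4363 + 1249·1027
1 = 1249·118828 − 34017·4363
Thus 4363·(-34017) ≡ 1 (mod 118828); reducing, -34017 mod 118828 = 84811.

84811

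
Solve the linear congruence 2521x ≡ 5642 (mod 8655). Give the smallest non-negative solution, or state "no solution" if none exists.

First find gcd(2521, 8655):
8655 = 3·2521 + 1092
2521 = 2·1092 + 337
1092 = 3·337 + 81
337 = 4·81 + 13
81 = 6·13 + 3
13 = 4·3 + 1
3 = 3·1 + 0
gcd = 1, so a unique solution mod 8655 exists.
Back-substitute for the Bézout coefficients:
1 = 13 − 4·3
1 = −4·81 + 25·13
1 = 25·337 − 104·81
1 = −104·1092 + 337·337
1 = 337·2521 − 778·1092
1 = −778·8655 + 2671·2521
So 2521·(2671) ≡ 1 (mod 8655), giving 2521⁻¹ ≡ 2671.
x ≡ 2521⁻¹·5642 ≡ 2671·5642 ≡ 1427 (mod 8655).

1427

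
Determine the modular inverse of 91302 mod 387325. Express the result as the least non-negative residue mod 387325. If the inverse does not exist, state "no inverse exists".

210063

Apply the Euclidean algorithm to 387325 and 91302:
387325 = 4×91302 + 22117
91302 = 4×22117 + 2834
22117 = 7×2834 + 2279
2834 = 1×2279 + 555
2279 = 4×555 + 59
555 = 9×59 + 24
59 = 2×24 + 11
24 = 2×11 + 2
11 = 5×2 + 1
2 = 2×1 + 0
Since gcd(91302, 387325) = 1, back-substitute to write 1 as a combination:
1 = 11 − 5·2
1 = −5·24 + 11·11
1 = 11·59 − 27·24
1 = −27·555 + 254·59
1 = 254·2279 − 1043·555
1 = −1043·2834 + 1297·2279
1 = 1297·22117 − 10122·2834
1 = −10122·91302 + 41785·22117
1 = 41785·387325 − 177262·91302
So 91302·(-177262) ≡ 1 (mod 387325), and -177262 ≡ 210063 (mod 387325).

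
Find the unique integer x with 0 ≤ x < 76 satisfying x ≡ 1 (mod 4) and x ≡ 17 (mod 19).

Write x = 1 + 4·k. Then 4·k ≡ 17 − 1 ≡ 16 (mod 19).
Need 4⁻¹ mod 19. Extended Euclid on (19, 4):
19 = 4*4 + 3
4 = 1*3 + 1
3 = 3*1 + 0
Back-substitute:
1 = 4 − 3
1 = −19 + 5·4
4⁻¹ ≡ 5 (mod 19), so k ≡ 5·16 ≡ 4 (mod 19).
x = 1 + 4·4 = 17.

17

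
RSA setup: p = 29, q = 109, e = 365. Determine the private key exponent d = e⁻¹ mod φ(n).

1541

φ(n) = (p−1)(q−1) = 28·108 = 3024.
Need d with 365·d ≡ 1 (mod 3024). Apply the extended Euclidean algorithm:
3024 = 8*365 + 104
365 = 3*104 + 53
104 = 1*53 + 51
53 = 1*51 + 2
51 = 25*2 + 1
2 = 2*1 + 0
Back-substitute:
1 = 51 − 25·2
1 = −25·53 + 26·51
1 = 26·104 − 51·53
1 = −51·365 + 179·104
1 = 179·3024 − 1483·365
So 365·(-1483) ≡ 1 (mod 3024), hence d ≡ -1483 ≡ 1541 (mod 3024).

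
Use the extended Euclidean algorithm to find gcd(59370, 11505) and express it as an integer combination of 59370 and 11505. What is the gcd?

Repeated division:
59370 = 5·11505 + 1845
11505 = 6·1845 + 435
1845 = 4·435 + 105
435 = 4·105 + 15
105 = 7·15 + 0
gcd(59370, 11505) = 15.
Back-substituting:
15 = 435 − 4·105
15 = −4·1845 + 17·435
15 = 17·11505 − 106·1845
15 = −106·59370 + 547·11505
So 15 = (-106)·59370 + (547)·11505.

15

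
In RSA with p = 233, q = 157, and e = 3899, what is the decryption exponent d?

φ(n) = (p−1)(q−1) = 232·156 = 36192.
Need d with 3899·d ≡ 1 (mod 36192). Apply the extended Euclidean algorithm:
36192 = 9×3899 + 1101
3899 = 3×1101 + 596
1101 = 1×596 + 505
596 = 1×505 + 91
505 = 5×91 + 50
91 = 1×50 + 41
50 = 1×41 + 9
41 = 4×9 + 5
9 = 1×5 + 4
5 = 1×4 + 1
4 = 4×1 + 0
Back-substitute:
1 = 5 − 4
1 = −9 + 2·5
1 = 2·41 − 9·9
1 = −9·50 + 11·41
1 = 11·91 − 20·50
1 = −20·505 + 111·91
1 = 111·596 − 131·505
1 = −131·1101 + 242·596
1 = 242·3899 − 857·1101
1 = −857·36192 + 7955·3899
So 3899·7955 ≡ 1 (mod 36192), hence d = 7955.

7955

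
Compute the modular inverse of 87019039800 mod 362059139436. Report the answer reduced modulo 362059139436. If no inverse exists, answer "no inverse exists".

Compute gcd(87019039800, 362059139436):
362059139436 = 4·87019039800 + 13982980236
87019039800 = 6·13982980236 + 3121158384
13982980236 = 4·3121158384 + 1498346700
3121158384 = 2·1498346700 + 124464984
1498346700 = 12·124464984 + 4766892
124464984 = 26·4766892 + 525792
4766892 = 9·525792 + 34764
525792 = 15·34764 + 4332
34764 = 8·4332 + 108
4332 = 40·108 + 12
108 = 9·12 + 0
The gcd is 12, not 1, hence no inverse exists.

no inverse exists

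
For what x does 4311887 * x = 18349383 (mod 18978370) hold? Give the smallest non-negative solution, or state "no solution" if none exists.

10825309

First find gcd(4311887, 18978370):
18978370 = 4*4311887 + 1730822
4311887 = 2*1730822 + 850243
1730822 = 2*850243 + 30336
850243 = 28*30336 + 835
30336 = 36*835 + 276
835 = 3*276 + 7
276 = 39*7 + 3
7 = 2*3 + 1
3 = 3*1 + 0
gcd = 1, so a unique solution mod 18978370 exists.
Back-substitute for the Bézout coefficients:
1 = 7 − 2·3
1 = −2·276 + 79·7
1 = 79·835 − 239·276
1 = −239·30336 + 8683·835
1 = 8683·850243 − 243363·30336
1 = −243363·1730822 + 495409·850243
1 = 495409·4311887 − 1234181·1730822
1 = −1234181·18978370 + 5432133·4311887
So 4311887·(5432133) ≡ 1 (mod 18978370), giving 4311887⁻¹ ≡ 5432133.
x ≡ 4311887⁻¹·18349383 ≡ 5432133·18349383 ≡ 10825309 (mod 18978370).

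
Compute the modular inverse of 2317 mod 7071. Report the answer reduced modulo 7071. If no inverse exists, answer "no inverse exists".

766

Run Euclid on (7071, 2317):
7071 = 3·2317 + 120
2317 = 19·120 + 37
120 = 3·37 + 9
37 = 4·9 + 1
9 = 9·1 + 0
Since gcd(2317, 7071) = 1, back-substitute to write 1 as a combination:
1 = 37 − 4·9
1 = −4·120 + 13·37
1 = 13·2317 − 251·120
1 = −251·7071 + 766·2317
So 2317·766 ≡ 1 (mod 7071).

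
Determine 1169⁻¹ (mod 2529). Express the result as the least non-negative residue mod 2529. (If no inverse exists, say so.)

Run Euclid on (2529, 1169):
2529 = 2·1169 + 191
1169 = 6·191 + 23
191 = 8·23 + 7
23 = 3·7 + 2
7 = 3·2 + 1
2 = 2·1 + 0
The gcd is 1. Working backward:
1 = 7 − 3·2
1 = −3·23 + 10·7
1 = 10·191 − 83·23
1 = −83·1169 + 508·191
1 = 508·2529 − 1099·1169
So 1169·(-1099) ≡ 1 (mod 2529), and -1099 ≡ 1430 (mod 2529).

1430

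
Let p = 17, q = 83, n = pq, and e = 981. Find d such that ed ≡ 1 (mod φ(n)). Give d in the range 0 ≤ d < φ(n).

φ(n) = (p−1)(q−1) = 16·82 = 1312.
Need d with 981·d ≡ 1 (mod 1312). Apply the extended Euclidean algorithm:
1312 = 1*981 + 331
981 = 2*331 + 319
331 = 1*319 + 12
319 = 26*12 + 7
12 = 1*7 + 5
7 = 1*5 + 2
5 = 2*2 + 1
2 = 2*1 + 0
Back-substitute:
1 = 5 − 2·2
1 = −2·7 + 3·5
1 = 3·12 − 5·7
1 = −5·319 + 133·12
1 = 133·331 − 138·319
1 = −138·981 + 409·331
1 = 409·1312 − 547·981
So 981·(-547) ≡ 1 (mod 1312), hence d ≡ -547 ≡ 765 (mod 1312).

765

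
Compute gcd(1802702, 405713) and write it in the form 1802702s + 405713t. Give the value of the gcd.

11

Apply Euclid's algorithm to 1802702 and 405713:
1802702 = 4·405713 + 179850
405713 = 2·179850 + 46013
179850 = 3·46013 + 41811
46013 = 1·41811 + 4202
41811 = 9·4202 + 3993
4202 = 1·3993 + 209
3993 = 19·209 + 22
209 = 9·22 + 11
22 = 2·11 + 0
gcd(1802702, 405713) = 11.
Express as a combination:
11 = 209 − 9·22
11 = −9·3993 + 172·209
11 = 172·4202 − 181·3993
11 = −181·41811 + 1801·4202
11 = 1801·46013 − 1982·41811
11 = −1982·179850 + 7747·46013
11 = 7747·405713 − 17476·179850
11 = −17476·1802702 + 77651·405713
So 11 = (-17476)·1802702 + (77651)·405713.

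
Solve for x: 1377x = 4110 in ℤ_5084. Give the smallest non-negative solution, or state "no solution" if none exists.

First find gcd(1377, 5084):
5084 = 3*1377 + 953
1377 = 1*953 + 424
953 = 2*424 + 105
424 = 4*105 + 4
105 = 26*4 + 1
4 = 4*1 + 0
gcd = 1, so a unique solution mod 5084 exists.
Back-substitute for the Bézout coefficients:
1 = 105 − 26·4
1 = −26·424 + 105·105
1 = 105·953 − 236·424
1 = −236·1377 + 341·953
1 = 341·5084 − 1259·1377
So 1377·(-1259) ≡ 1 (mod 5084), giving 1377⁻¹ ≡ 3825.
x ≡ 1377⁻¹·4110 ≡ 3825·4110 ≡ 1022 (mod 5084).

1022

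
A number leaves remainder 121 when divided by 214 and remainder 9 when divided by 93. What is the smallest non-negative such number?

19167

Write x = 121 + 214·k. Then 214·k ≡ 9 − 121 ≡ 74 (mod 93).
Need 214⁻¹ mod 93. Extended Euclid on (93, 28):
93 = 3×28 + 9
28 = 3×9 + 1
9 = 9×1 + 0
Back-substitute:
1 = 28 − 3·9
1 = −3·93 + 10·28
214⁻¹ ≡ 10 (mod 93), so k ≡ 10·74 ≡ 89 (mod 93).
x = 121 + 214·89 = 19167.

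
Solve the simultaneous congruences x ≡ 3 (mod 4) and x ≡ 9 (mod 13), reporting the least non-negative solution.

35

Write x = 3 + 4·k. Then 4·k ≡ 9 − 3 ≡ 6 (mod 13).
Need 4⁻¹ mod 13. Extended Euclid on (13, 4):
13 = 3×4 + 1
4 = 4×1 + 0
Back-substitute:
1 = 13 − 3·4
4⁻¹ ≡ 10 (mod 13), so k ≡ 10·6 ≡ 8 (mod 13).
x = 3 + 4·8 = 35.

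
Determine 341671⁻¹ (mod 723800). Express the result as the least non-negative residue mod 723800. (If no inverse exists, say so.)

no inverse exists

Euclidean algorithm on 723800, 341671:
723800 = 2·341671 + 40458
341671 = 8·40458 + 18007
40458 = 2·18007 + 4444
18007 = 4·4444 + 231
4444 = 19·231 + 55
231 = 4·55 + 11
55 = 5·11 + 0
The gcd is 11, not 1, hence no inverse exists.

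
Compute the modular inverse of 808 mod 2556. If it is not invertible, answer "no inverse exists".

Compute gcd(808, 2556):
2556 = 3*808 + 132
808 = 6*132 + 16
132 = 8*16 + 4
16 = 4*4 + 0
The gcd is 4, not 1, hence no inverse exists.

no inverse exists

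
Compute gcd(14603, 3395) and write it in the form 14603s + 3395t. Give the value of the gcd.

1

Euclidean algorithm:
14603 = 4*3395 + 1023
3395 = 3*1023 + 326
1023 = 3*326 + 45
326 = 7*45 + 11
45 = 4*11 + 1
11 = 11*1 + 0
gcd(14603, 3395) = 1.
Express as a combination:
1 = 45 − 4·11
1 = −4·326 + 29·45
1 = 29·1023 − 91·326
1 = −91·3395 + 302·1023
1 = 302·14603 − 1299·3395
So 1 = (302)·14603 + (-1299)·3395.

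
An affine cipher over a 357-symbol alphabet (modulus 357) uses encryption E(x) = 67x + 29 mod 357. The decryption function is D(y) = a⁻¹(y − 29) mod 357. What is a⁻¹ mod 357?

Run Euclid on (357, 67):
357 = 5·67 + 22
67 = 3·22 + 1
22 = 22·1 + 0
gcd = 1, so the inverse exists. Back-substitute:
1 = 67 − 3·22
1 = −3·357 + 16·67
So 67·16 ≡ 1 (mod 357).

16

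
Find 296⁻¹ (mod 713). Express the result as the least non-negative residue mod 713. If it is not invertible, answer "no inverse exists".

Apply the Euclidean algorithm to 713 and 296:
713 = 2·296 + 121
296 = 2·121 + 54
121 = 2·54 + 13
54 = 4·13 + 2
13 = 6·2 + 1
2 = 2·1 + 0
Since gcd(296, 713) = 1, back-substitute to write 1 as a combination:
1 = 13 − 6·2
1 = −6·54 + 25·13
1 = 25·121 − 56·54
1 = −56·296 + 137·121
1 = 137·713 − 330·296
So 296·(-330) ≡ 1 (mod 713), and -330 ≡ 383 (mod 713).

383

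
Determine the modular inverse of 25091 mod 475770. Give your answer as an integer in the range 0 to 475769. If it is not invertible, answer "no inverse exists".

Apply the Euclidean algorithm to 475770 and 25091:
475770 = 18*25091 + 24132
25091 = 1*24132 + 959
24132 = 25*959 + 157
959 = 6*157 + 17
157 = 9*17 + 4
17 = 4*4 + 1
4 = 4*1 + 0
The gcd is 1. Working backward:
1 = 17 − 4·4
1 = −4·157 + 37·17
1 = 37·959 − 226·157
1 = −226·24132 + 5687·959
1 = 5687·25091 − 5913·24132
1 = −5913·475770 + 112121·25091
So 25091·112121 ≡ 1 (mod 475770).

112121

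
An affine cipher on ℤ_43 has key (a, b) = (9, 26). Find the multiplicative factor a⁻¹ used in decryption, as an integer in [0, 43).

gcd(43, 9) by repeated division:
43 = 4·9 + 7
9 = 1·7 + 2
7 = 3·2 + 1
2 = 2·1 + 0
Since gcd(9, 43) = 1, back-substitute to write 1 as a combination:
1 = 7 − 3·2
1 = −3·9 + 4·7
1 = 4·43 − 19·9
Thus 9·(-19) ≡ 1 (mod 43); reducing, -19 mod 43 = 24.

24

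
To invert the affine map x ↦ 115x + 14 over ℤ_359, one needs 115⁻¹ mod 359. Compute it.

128

Run Euclid on (359, 115):
359 = 3·115 + 14
115 = 8·14 + 3
14 = 4·3 + 2
3 = 1·2 + 1
2 = 2·1 + 0
Since gcd(115, 359) = 1, back-substitute to write 1 as a combination:
1 = 3 − 2
1 = −14 + 5·3
1 = 5·115 − 41·14
1 = −41·359 + 128·115
So 115·128 ≡ 1 (mod 359).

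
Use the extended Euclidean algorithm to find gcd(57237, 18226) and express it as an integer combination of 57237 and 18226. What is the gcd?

1

Euclidean algorithm:
57237 = 3·18226 + 2559
18226 = 7·2559 + 313
2559 = 8·313 + 55
313 = 5·55 + 38
55 = 1·38 + 17
38 = 2·17 + 4
17 = 4·4 + 1
4 = 4·1 + 0
gcd(57237, 18226) = 1.
Express as a combination:
1 = 17 − 4·4
1 = −4·38 + 9·17
1 = 9·55 − 13·38
1 = −13·313 + 74·55
1 = 74·2559 − 605·313
1 = −605·18226 + 4309·2559
1 = 4309·57237 − 13532·18226
So 1 = (4309)·57237 + (-13532)·18226.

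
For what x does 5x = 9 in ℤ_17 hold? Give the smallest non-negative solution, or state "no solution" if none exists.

First find gcd(5, 17):
17 = 3×5 + 2
5 = 2×2 + 1
2 = 2×1 + 0
gcd = 1, so a unique solution mod 17 exists.
Back-substitute for the Bézout coefficients:
1 = 5 − 2·2
1 = −2·17 + 7·5
So 5·(7) ≡ 1 (mod 17), giving 5⁻¹ ≡ 7.
x ≡ 5⁻¹·9 ≡ 7·9 ≡ 12 (mod 17).

12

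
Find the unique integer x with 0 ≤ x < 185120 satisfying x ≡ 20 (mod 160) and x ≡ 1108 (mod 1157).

Write x = 20 + 160·k. Then 160·k ≡ 1108 − 20 ≡ 1088 (mod 1157).
Need 160⁻¹ mod 1157. Extended Euclid on (1157, 160):
1157 = 7*160 + 37
160 = 4*37 + 12
37 = 3*12 + 1
12 = 12*1 + 0
Back-substitute:
1 = 37 − 3·12
1 = −3·160 + 13·37
1 = 13·1157 − 94·160
160⁻¹ ≡ 1063 (mod 1157), so k ≡ 1063·1088 ≡ 701 (mod 1157).
x = 20 + 160·701 = 112180.

112180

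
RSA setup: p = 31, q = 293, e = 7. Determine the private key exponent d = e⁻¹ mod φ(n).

2503

φ(n) = (p−1)(q−1) = 30·292 = 8760.
Need d with 7·d ≡ 1 (mod 8760). Apply the extended Euclidean algorithm:
8760 = 1251*7 + 3
7 = 2*3 + 1
3 = 3*1 + 0
Back-substitute:
1 = 7 − 2·3
1 = −2·8760 + 2503·7
So 7·2503 ≡ 1 (mod 8760), hence d = 2503.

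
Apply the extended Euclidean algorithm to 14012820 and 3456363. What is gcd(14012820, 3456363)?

3

Apply Euclid's algorithm to 14012820 and 3456363:
14012820 = 4×3456363 + 187368
3456363 = 18×187368 + 83739
187368 = 2×83739 + 19890
83739 = 4×19890 + 4179
19890 = 4×4179 + 3174
4179 = 1×3174 + 1005
3174 = 3×1005 + 159
1005 = 6×159 + 51
159 = 3×51 + 6
51 = 8×6 + 3
6 = 2×3 + 0
gcd(14012820, 3456363) = 3.
Back-substituting:
3 = 51 − 8·6
3 = −8·159 + 25·51
3 = 25·1005 − 158·159
3 = −158·3174 + 499·1005
3 = 499·4179 − 657·3174
3 = −657·19890 + 3127·4179
3 = 3127·83739 − 13165·19890
3 = −13165·187368 + 29457·83739
3 = 29457·3456363 − 543391·187368
3 = −543391·14012820 + 2203021·3456363
So 3 = (-543391)·14012820 + (2203021)·3456363.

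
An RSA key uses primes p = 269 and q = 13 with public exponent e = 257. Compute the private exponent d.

φ(n) = (p−1)(q−1) = 268·12 = 3216.
Need d with 257·d ≡ 1 (mod 3216). Apply the extended Euclidean algorithm:
3216 = 12*257 + 132
257 = 1*132 + 125
132 = 1*125 + 7
125 = 17*7 + 6
7 = 1*6 + 1
6 = 6*1 + 0
Back-substitute:
1 = 7 − 6
1 = −125 + 18·7
1 = 18·132 − 19·125
1 = −19·257 + 37·132
1 = 37·3216 − 463·257
So 257·(-463) ≡ 1 (mod 3216), hence d ≡ -463 ≡ 2753 (mod 3216).

2753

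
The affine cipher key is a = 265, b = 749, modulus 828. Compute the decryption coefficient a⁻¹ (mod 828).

25

Apply the Euclidean algorithm to 828 and 265:
828 = 3·265 + 33
265 = 8·33 + 1
33 = 33·1 + 0
Since gcd(265, 828) = 1, back-substitute to write 1 as a combination:
1 = 265 − 8·33
1 = −8·828 + 25·265
So 265·25 ≡ 1 (mod 828).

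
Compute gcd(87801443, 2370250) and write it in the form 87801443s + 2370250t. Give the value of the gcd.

Euclidean algorithm:
87801443 = 37·2370250 + 102193
2370250 = 23·102193 + 19811
102193 = 5·19811 + 3138
19811 = 6·3138 + 983
3138 = 3·983 + 189
983 = 5·189 + 38
189 = 4·38 + 37
38 = 1·37 + 1
37 = 37·1 + 0
gcd(87801443, 2370250) = 1.
Express as a combination:
1 = 38 − 37
1 = −189 + 5·38
1 = 5·983 − 26·189
1 = −26·3138 + 83·983
1 = 83·19811 − 524·3138
1 = −524·102193 + 2703·19811
1 = 2703·2370250 − 62693·102193
1 = −62693·87801443 + 2322344·2370250
So 1 = (-62693)·87801443 + (2322344)·2370250.

1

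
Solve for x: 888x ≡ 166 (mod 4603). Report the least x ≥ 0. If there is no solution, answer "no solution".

1068

First find gcd(888, 4603):
4603 = 5×888 + 163
888 = 5×163 + 73
163 = 2×73 + 17
73 = 4×17 + 5
17 = 3×5 + 2
5 = 2×2 + 1
2 = 2×1 + 0
gcd = 1, so a unique solution mod 4603 exists.
Back-substitute for the Bézout coefficients:
1 = 5 − 2·2
1 = −2·17 + 7·5
1 = 7·73 − 30·17
1 = −30·163 + 67·73
1 = 67·888 − 365·163
1 = −365·4603 + 1892·888
So 888·(1892) ≡ 1 (mod 4603), giving 888⁻¹ ≡ 1892.
x ≡ 888⁻¹·166 ≡ 1892·166 ≡ 1068 (mod 4603).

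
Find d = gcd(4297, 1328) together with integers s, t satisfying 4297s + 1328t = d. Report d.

1

Apply Euclid's algorithm to 4297 and 1328:
4297 = 3×1328 + 313
1328 = 4×313 + 76
313 = 4×76 + 9
76 = 8×9 + 4
9 = 2×4 + 1
4 = 4×1 + 0
gcd(4297, 1328) = 1.
Back-substituting:
1 = 9 − 2·4
1 = −2·76 + 17·9
1 = 17·313 − 70·76
1 = −70·1328 + 297·313
1 = 297·4297 − 961·1328
So 1 = (297)·4297 + (-961)·1328.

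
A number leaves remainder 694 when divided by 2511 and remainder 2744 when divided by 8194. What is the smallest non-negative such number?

Write x = 694 + 2511·k. Then 2511·k ≡ 2744 − 694 ≡ 2050 (mod 8194).
Need 2511⁻¹ mod 8194. Extended Euclid on (8194, 2511):
8194 = 3·2511 + 661
2511 = 3·661 + 528
661 = 1·528 + 133
528 = 3·133 + 129
133 = 1·129 + 4
129 = 32·4 + 1
4 = 4·1 + 0
Back-substitute:
1 = 129 − 32·4
1 = −32·133 + 33·129
1 = 33·528 − 131·133
1 = −131·661 + 164·528
1 = 164·2511 − 623·661
1 = −623·8194 + 2033·2511
2511⁻¹ ≡ 2033 (mod 8194), so k ≡ 2033·2050 ≡ 5098 (mod 8194).
x = 694 + 2511·5098 = 12801772.

12801772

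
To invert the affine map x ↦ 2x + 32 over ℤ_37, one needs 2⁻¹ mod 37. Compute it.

Apply the Euclidean algorithm to 37 and 2:
37 = 18*2 + 1
2 = 2*1 + 0
Since gcd(2, 37) = 1, back-substitute to write 1 as a combination:
1 = 37 − 18·2
Thus 2·(-18) ≡ 1 (mod 37); reducing, -18 mod 37 = 19.

19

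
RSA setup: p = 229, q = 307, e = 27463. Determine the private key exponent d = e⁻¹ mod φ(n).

28303

φ(n) = (p−1)(q−1) = 228·306 = 69768.
Need d with 27463·d ≡ 1 (mod 69768). Apply the extended Euclidean algorithm:
69768 = 2*27463 + 14842
27463 = 1*14842 + 12621
14842 = 1*12621 + 2221
12621 = 5*2221 + 1516
2221 = 1*1516 + 705
1516 = 2*705 + 106
705 = 6*106 + 69
106 = 1*69 + 37
69 = 1*37 + 32
37 = 1*32 + 5
32 = 6*5 + 2
5 = 2*2 + 1
2 = 2*1 + 0
Back-substitute:
1 = 5 − 2·2
1 = −2·32 + 13·5
1 = 13·37 − 15·32
1 = −15·69 + 28·37
1 = 28·106 − 43·69
1 = −43·705 + 286·106
1 = 286·1516 − 615·705
1 = −615·2221 + 901·1516
1 = 901·12621 − 5120·2221
1 = −5120·14842 + 6021·12621
1 = 6021·27463 − 11141·14842
1 = −11141·69768 + 28303·27463
So 27463·28303 ≡ 1 (mod 69768), hence d = 28303.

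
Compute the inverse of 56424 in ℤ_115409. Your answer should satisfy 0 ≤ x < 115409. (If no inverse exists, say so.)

gcd(115409, 56424) by repeated division:
115409 = 2*56424 + 2561
56424 = 22*2561 + 82
2561 = 31*82 + 19
82 = 4*19 + 6
19 = 3*6 + 1
6 = 6*1 + 0
The gcd is 1. Working backward:
1 = 19 − 3·6
1 = −3·82 + 13·19
1 = 13·2561 − 406·82
1 = −406·56424 + 8945·2561
1 = 8945·115409 − 18296·56424
Thus 56424·(-18296) ≡ 1 (mod 115409); reducing, -18296 mod 115409 = 97113.

97113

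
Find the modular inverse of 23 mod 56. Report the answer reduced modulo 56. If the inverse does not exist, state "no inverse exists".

gcd(56, 23) by repeated division:
56 = 2×23 + 10
23 = 2×10 + 3
10 = 3×3 + 1
3 = 3×1 + 0
gcd = 1, so the inverse exists. Back-substitute:
1 = 10 − 3·3
1 = −3·23 + 7·10
1 = 7·56 − 17·23
Hence 23⁻¹ ≡ -17 ≡ 39 (mod 56).

39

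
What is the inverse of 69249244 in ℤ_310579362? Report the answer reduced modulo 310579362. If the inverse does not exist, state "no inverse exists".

Compute gcd(69249244, 310579362):
310579362 = 4*69249244 + 33582386
69249244 = 2*33582386 + 2084472
33582386 = 16*2084472 + 230834
2084472 = 9*230834 + 6966
230834 = 33*6966 + 956
6966 = 7*956 + 274
956 = 3*274 + 134
274 = 2*134 + 6
134 = 22*6 + 2
6 = 3*2 + 0
The gcd is 2, not 1, hence no inverse exists.

no inverse exists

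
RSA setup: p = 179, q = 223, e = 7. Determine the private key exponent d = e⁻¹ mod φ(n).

φ(n) = (p−1)(q−1) = 178·222 = 39516.
Need d with 7·d ≡ 1 (mod 39516). Apply the extended Euclidean algorithm:
39516 = 5645×7 + 1
7 = 7×1 + 0
Back-substitute:
1 = 39516 − 5645·7
So 7·(-5645) ≡ 1 (mod 39516), hence d ≡ -5645 ≡ 33871 (mod 39516).

33871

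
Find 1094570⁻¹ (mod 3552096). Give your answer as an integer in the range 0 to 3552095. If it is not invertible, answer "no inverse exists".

Euclidean algorithm on 3552096, 1094570:
3552096 = 3*1094570 + 268386
1094570 = 4*268386 + 21026
268386 = 12*21026 + 16074
21026 = 1*16074 + 4952
16074 = 3*4952 + 1218
4952 = 4*1218 + 80
1218 = 15*80 + 18
80 = 4*18 + 8
18 = 2*8 + 2
8 = 4*2 + 0
Since gcd = 2 > 1, 1094570 is not a unit mod 3552096.

no inverse exists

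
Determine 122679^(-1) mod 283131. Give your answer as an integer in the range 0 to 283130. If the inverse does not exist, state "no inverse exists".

no inverse exists

Compute gcd(122679, 283131):
283131 = 2×122679 + 37773
122679 = 3×37773 + 9360
37773 = 4×9360 + 333
9360 = 28×333 + 36
333 = 9×36 + 9
36 = 4×9 + 0
Since gcd = 9 > 1, 122679 is not a unit mod 283131.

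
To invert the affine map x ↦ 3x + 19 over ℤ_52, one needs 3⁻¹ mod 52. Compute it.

35

Apply the Euclidean algorithm to 52 and 3:
52 = 17×3 + 1
3 = 3×1 + 0
gcd = 1, so the inverse exists. Back-substitute:
1 = 52 − 17·3
Hence 3⁻¹ ≡ -17 ≡ 35 (mod 52).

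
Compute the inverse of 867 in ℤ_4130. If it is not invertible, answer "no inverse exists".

Extended Euclidean algorithm:
4130 = 4×867 + 662
867 = 1×662 + 205
662 = 3×205 + 47
205 = 4×47 + 17
47 = 2×17 + 13
17 = 1×13 + 4
13 = 3×4 + 1
4 = 4×1 + 0
Since gcd(867, 4130) = 1, back-substitute to write 1 as a combination:
1 = 13 − 3·4
1 = −3·17 + 4·13
1 = 4·47 − 11·17
1 = −11·205 + 48·47
1 = 48·662 − 155·205
1 = −155·867 + 203·662
1 = 203·4130 − 967·867
Hence 867⁻¹ ≡ -967 ≡ 3163 (mod 4130).

3163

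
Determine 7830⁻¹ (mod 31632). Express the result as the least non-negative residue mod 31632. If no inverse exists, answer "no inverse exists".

no inverse exists

Compute gcd(7830, 31632):
31632 = 4·7830 + 312
7830 = 25·312 + 30
312 = 10·30 + 12
30 = 2·12 + 6
12 = 2·6 + 0
Since gcd = 6 > 1, 7830 is not a unit mod 31632.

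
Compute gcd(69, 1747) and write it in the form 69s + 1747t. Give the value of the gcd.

Repeated division:
1747 = 25*69 + 22
69 = 3*22 + 3
22 = 7*3 + 1
3 = 3*1 + 0
gcd(69, 1747) = 1.
Express as a combination:
1 = 22 − 7·3
1 = −7·69 + 22·22
1 = 22·1747 − 557·69
So 1 = (22)·1747 + (-557)·69.

1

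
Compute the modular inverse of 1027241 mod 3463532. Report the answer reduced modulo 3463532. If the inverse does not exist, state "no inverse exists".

93925

Run Euclid on (3463532, 1027241):
3463532 = 3*1027241 + 381809
1027241 = 2*381809 + 263623
381809 = 1*263623 + 118186
263623 = 2*118186 + 27251
118186 = 4*27251 + 9182
27251 = 2*9182 + 8887
9182 = 1*8887 + 295
8887 = 30*295 + 37
295 = 7*37 + 36
37 = 1*36 + 1
36 = 36*1 + 0
gcd = 1, so the inverse exists. Back-substitute:
1 = 37 − 36
1 = −295 + 8·37
1 = 8·8887 − 241·295
1 = −241·9182 + 249·8887
1 = 249·27251 − 739·9182
1 = −739·118186 + 3205·27251
1 = 3205·263623 − 7149·118186
1 = −7149·381809 + 10354·263623
1 = 10354·1027241 − 27857·381809
1 = −27857·3463532 + 93925·1027241
So 1027241·93925 ≡ 1 (mod 3463532).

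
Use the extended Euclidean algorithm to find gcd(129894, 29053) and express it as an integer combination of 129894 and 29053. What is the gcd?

Repeated division:
129894 = 4×29053 + 13682
29053 = 2×13682 + 1689
13682 = 8×1689 + 170
1689 = 9×170 + 159
170 = 1×159 + 11
159 = 14×11 + 5
11 = 2×5 + 1
5 = 5×1 + 0
gcd(129894, 29053) = 1.
Back-substituting:
1 = 11 − 2·5
1 = −2·159 + 29·11
1 = 29·170 − 31·159
1 = −31·1689 + 308·170
1 = 308·13682 − 2495·1689
1 = −2495·29053 + 5298·13682
1 = 5298·129894 − 23687·29053
So 1 = (5298)·129894 + (-23687)·29053.

1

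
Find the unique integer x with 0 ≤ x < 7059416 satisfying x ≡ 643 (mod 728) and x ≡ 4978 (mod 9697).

945587

Write x = 643 + 728·k. Then 728·k ≡ 4978 − 643 ≡ 4335 (mod 9697).
Need 728⁻¹ mod 9697. Extended Euclid on (9697, 728):
9697 = 13·728 + 233
728 = 3·233 + 29
233 = 8·29 + 1
29 = 29·1 + 0
Back-substitute:
1 = 233 − 8·29
1 = −8·728 + 25·233
1 = 25·9697 − 333·728
728⁻¹ ≡ 9364 (mod 9697), so k ≡ 9364·4335 ≡ 1298 (mod 9697).
x = 643 + 728·1298 = 945587.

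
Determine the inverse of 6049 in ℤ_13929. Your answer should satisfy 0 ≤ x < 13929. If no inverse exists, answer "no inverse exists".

6238

Extended Euclidean algorithm:
13929 = 2×6049 + 1831
6049 = 3×1831 + 556
1831 = 3×556 + 163
556 = 3×163 + 67
163 = 2×67 + 29
67 = 2×29 + 9
29 = 3×9 + 2
9 = 4×2 + 1
2 = 2×1 + 0
gcd = 1, so the inverse exists. Back-substitute:
1 = 9 − 4·2
1 = −4·29 + 13·9
1 = 13·67 − 30·29
1 = −30·163 + 73·67
1 = 73·556 − 249·163
1 = −249·1831 + 820·556
1 = 820·6049 − 2709·1831
1 = −2709·13929 + 6238·6049
So 6049·6238 ≡ 1 (mod 13929).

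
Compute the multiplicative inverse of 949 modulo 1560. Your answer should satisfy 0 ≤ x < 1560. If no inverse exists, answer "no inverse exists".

no inverse exists

Compute gcd(949, 1560):
1560 = 1·949 + 611
949 = 1·611 + 338
611 = 1·338 + 273
338 = 1·273 + 65
273 = 4·65 + 13
65 = 5·13 + 0
The gcd is 13, not 1, hence no inverse exists.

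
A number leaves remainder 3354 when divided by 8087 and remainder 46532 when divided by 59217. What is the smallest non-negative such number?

Write x = 3354 + 8087·k. Then 8087·k ≡ 46532 − 3354 ≡ 43178 (mod 59217).
Need 8087⁻¹ mod 59217. Extended Euclid on (59217, 8087):
59217 = 7×8087 + 2608
8087 = 3×2608 + 263
2608 = 9×263 + 241
263 = 1×241 + 22
241 = 10×22 + 21
22 = 1×21 + 1
21 = 21×1 + 0
Back-substitute:
1 = 22 − 21
1 = −241 + 11·22
1 = 11·263 − 12·241
1 = −12·2608 + 119·263
1 = 119·8087 − 369·2608
1 = −369·59217 + 2702·8087
8087⁻¹ ≡ 2702 (mod 59217), so k ≡ 2702·43178 ≡ 9466 (mod 59217).
x = 3354 + 8087·9466 = 76554896.

76554896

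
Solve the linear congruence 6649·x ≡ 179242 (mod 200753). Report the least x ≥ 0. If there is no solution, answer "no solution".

165424

First find gcd(6649, 200753):
200753 = 30·6649 + 1283
6649 = 5·1283 + 234
1283 = 5·234 + 113
234 = 2·113 + 8
113 = 14·8 + 1
8 = 8·1 + 0
gcd = 1, so a unique solution mod 200753 exists.
Back-substitute for the Bézout coefficients:
1 = 113 − 14·8
1 = −14·234 + 29·113
1 = 29·1283 − 159·234
1 = −159·6649 + 824·1283
1 = 824·200753 − 24879·6649
So 6649·(-24879) ≡ 1 (mod 200753), giving 6649⁻¹ ≡ 175874.
x ≡ 6649⁻¹·179242 ≡ 175874·179242 ≡ 165424 (mod 200753).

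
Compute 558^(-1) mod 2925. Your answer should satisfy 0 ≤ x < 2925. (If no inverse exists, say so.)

no inverse exists

Euclidean algorithm on 2925, 558:
2925 = 5·558 + 135
558 = 4·135 + 18
135 = 7·18 + 9
18 = 2·9 + 0
Since gcd = 9 > 1, 558 is not a unit mod 2925.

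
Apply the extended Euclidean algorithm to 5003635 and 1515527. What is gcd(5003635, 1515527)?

Repeated division:
5003635 = 3*1515527 + 457054
1515527 = 3*457054 + 144365
457054 = 3*144365 + 23959
144365 = 6*23959 + 611
23959 = 39*611 + 130
611 = 4*130 + 91
130 = 1*91 + 39
91 = 2*39 + 13
39 = 3*13 + 0
gcd(5003635, 1515527) = 13.
Express as a combination:
13 = 91 − 2·39
13 = −2·130 + 3·91
13 = 3·611 − 14·130
13 = −14·23959 + 549·611
13 = 549·144365 − 3308·23959
13 = −3308·457054 + 10473·144365
13 = 10473·1515527 − 34727·457054
13 = −34727·5003635 + 114654·1515527
So 13 = (-34727)·5003635 + (114654)·1515527.

13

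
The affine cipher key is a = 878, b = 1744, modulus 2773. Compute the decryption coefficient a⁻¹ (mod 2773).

Apply the Euclidean algorithm to 2773 and 878:
2773 = 3*878 + 139
878 = 6*139 + 44
139 = 3*44 + 7
44 = 6*7 + 2
7 = 3*2 + 1
2 = 2*1 + 0
Since gcd(878, 2773) = 1, back-substitute to write 1 as a combination:
1 = 7 − 3·2
1 = −3·44 + 19·7
1 = 19·139 − 60·44
1 = −60·878 + 379·139
1 = 379·2773 − 1197·878
Thus 878·(-1197) ≡ 1 (mod 2773); reducing, -1197 mod 2773 = 1576.

1576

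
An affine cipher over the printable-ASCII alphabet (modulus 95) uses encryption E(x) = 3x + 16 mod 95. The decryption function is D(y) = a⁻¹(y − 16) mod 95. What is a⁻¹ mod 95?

Apply the Euclidean algorithm to 95 and 3:
95 = 31×3 + 2
3 = 1×2 + 1
2 = 2×1 + 0
The gcd is 1. Working backward:
1 = 3 − 2
1 = −95 + 32·3
So 3·32 ≡ 1 (mod 95).

32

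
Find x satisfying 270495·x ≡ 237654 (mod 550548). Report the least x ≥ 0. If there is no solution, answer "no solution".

40386

First find gcd(270495, 550548):
550548 = 2×270495 + 9558
270495 = 28×9558 + 2871
9558 = 3×2871 + 945
2871 = 3×945 + 36
945 = 26×36 + 9
36 = 4×9 + 0
gcd = 9 and 9 | 237654, so solutions exist. Divide through by 9: 30055x ≡ 26406 (mod 61172).
Now find 30055⁻¹ mod 61172:
61172 = 2·30055 + 1062
30055 = 28·1062 + 319
1062 = 3·319 + 105
319 = 3·105 + 4
105 = 26·4 + 1
4 = 4·1 + 0
Back-substitute:
1 = 105 − 26·4
1 = −26·319 + 79·105
1 = 79·1062 − 263·319
1 = −263·30055 + 7443·1062
1 = 7443·61172 − 15149·30055
So 30055·(-15149) ≡ 1 (mod 61172), i.e. 30055⁻¹ ≡ 46023.
Then x ≡ 46023·26406 ≡ 40386 (mod 61172); the smallest non-negative solution is x = 40386.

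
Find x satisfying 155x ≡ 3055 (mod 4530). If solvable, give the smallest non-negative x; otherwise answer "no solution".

First find gcd(155, 4530):
4530 = 29*155 + 35
155 = 4*35 + 15
35 = 2*15 + 5
15 = 3*5 + 0
gcd = 5 and 5 | 3055, so solutions exist. Divide through by 5: 31x ≡ 611 (mod 906).
Now find 31⁻¹ mod 906:
906 = 29*31 + 7
31 = 4*7 + 3
7 = 2*3 + 1
3 = 3*1 + 0
Back-substitute:
1 = 7 − 2·3
1 = −2·31 + 9·7
1 = 9·906 − 263·31
So 31·(-263) ≡ 1 (mod 906), i.e. 31⁻¹ ≡ 643.
Then x ≡ 643·611 ≡ 575 (mod 906); the smallest non-negative solution is x = 575.

575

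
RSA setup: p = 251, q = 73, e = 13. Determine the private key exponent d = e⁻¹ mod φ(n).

φ(n) = (p−1)(q−1) = 250·72 = 18000.
Need d with 13·d ≡ 1 (mod 18000). Apply the extended Euclidean algorithm:
18000 = 1384·13 + 8
13 = 1·8 + 5
8 = 1·5 + 3
5 = 1·3 + 2
3 = 1·2 + 1
2 = 2·1 + 0
Back-substitute:
1 = 3 − 2
1 = −5 + 2·3
1 = 2·8 − 3·5
1 = −3·13 + 5·8
1 = 5·18000 − 6923·13
So 13·(-6923) ≡ 1 (mod 18000), hence d ≡ -6923 ≡ 11077 (mod 18000).

11077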